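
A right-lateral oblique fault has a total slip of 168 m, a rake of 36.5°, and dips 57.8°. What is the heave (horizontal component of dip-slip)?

53.3 m

dip-slip = net slip × sin(rake) = 168 m × sin(36.5°) = 99.93 m
heave = dip-slip × cos(dip) = 99.93 × cos(57.8°) = 53.3 m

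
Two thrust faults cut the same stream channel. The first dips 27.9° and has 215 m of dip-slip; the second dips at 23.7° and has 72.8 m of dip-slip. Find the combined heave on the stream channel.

257 m

heave_A = 215 × cos(27.9°) = 190 m
heave_B = 72.8 × cos(23.7°) = 66.66 m
total = 190 + 66.66 = 257 m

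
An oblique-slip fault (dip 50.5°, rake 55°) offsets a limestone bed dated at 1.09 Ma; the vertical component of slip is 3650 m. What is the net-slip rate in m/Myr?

dip-slip = throw / sin(dip) = 3650 / sin(50.5°) = 4730 m
net slip = dip-slip / sin(rake) = 4730 / sin(55°) = 5775 m
rate = 5775 m / 1.09 Ma = 0.00530 m/yr = 5300 m/Myr

5300 m/Myr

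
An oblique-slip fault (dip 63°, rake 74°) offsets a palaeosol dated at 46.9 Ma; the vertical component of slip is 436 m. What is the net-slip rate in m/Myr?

dip-slip = throw / sin(dip) = 436 / sin(63°) = 489.3 m
net slip = dip-slip / sin(rake) = 489.3 / sin(74°) = 509.1 m
rate = 509.1 m / 46.9 Ma = 0.0000109 m/yr = 10.9 m/Myr

10.9 m/Myr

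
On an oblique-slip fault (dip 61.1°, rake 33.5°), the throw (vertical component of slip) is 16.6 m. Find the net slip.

dip-slip = throw / sin(dip) = 16.6 / sin(61.1°) = 18.96 m
net slip = dip-slip / sin(rake) = 18.96 / sin(33.5°) = 34.4 m

34.4 m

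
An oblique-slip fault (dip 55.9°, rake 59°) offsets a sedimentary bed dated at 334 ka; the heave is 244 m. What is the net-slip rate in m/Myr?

dip-slip = heave / cos(dip) = 244 / cos(55.9°) = 435.2 m
net slip = dip-slip / sin(rake) = 435.2 / sin(59°) = 507.7 m
rate = 507.7 m / 334 ka = 0.00152 m/yr = 1520 m/Myr

1520 m/Myr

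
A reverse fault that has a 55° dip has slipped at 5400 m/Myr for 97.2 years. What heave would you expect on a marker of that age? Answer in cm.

dip-slip = rate × time = 5400 m/Myr × 97.2 years = 0.5249 m
heave = dip-slip × cos(dip) = 0.5249 × cos(55°) = 0.301 m = 30.1 cm

30.1 cm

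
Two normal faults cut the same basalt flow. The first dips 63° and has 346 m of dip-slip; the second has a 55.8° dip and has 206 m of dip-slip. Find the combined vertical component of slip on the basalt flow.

throw_A = 346 × sin(63°) = 308.3 m
throw_B = 206 × sin(55.8°) = 170.4 m
total = 308.3 + 170.4 = 479 m

479 m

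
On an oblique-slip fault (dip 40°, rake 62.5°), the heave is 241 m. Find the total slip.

355 m

dip-slip = heave / cos(dip) = 241 / cos(40°) = 314.6 m
net slip = dip-slip / sin(rake) = 314.6 / sin(62.5°) = 355 m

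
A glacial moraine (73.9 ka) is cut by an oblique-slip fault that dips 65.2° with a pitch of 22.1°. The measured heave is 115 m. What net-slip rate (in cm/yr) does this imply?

0.986 cm/yr

dip-slip = heave / cos(dip) = 115 / cos(65.2°) = 274.2 m
net slip = dip-slip / sin(rake) = 274.2 / sin(22.1°) = 728.7 m
rate = 728.7 m / 73.9 ka = 0.00986 m/yr = 0.986 cm/yr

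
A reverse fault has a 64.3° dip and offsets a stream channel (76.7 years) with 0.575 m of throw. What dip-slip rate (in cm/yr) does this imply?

dip-slip = throw / sin(dip) = 0.575 m / sin(64.3°) = 0.6381 m
rate = 0.6381 m / 76.7 years = 0.00832 m/yr = 0.832 cm/yr

0.832 cm/yr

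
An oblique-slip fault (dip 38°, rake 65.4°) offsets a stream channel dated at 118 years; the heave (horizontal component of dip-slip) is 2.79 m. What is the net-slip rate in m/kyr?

dip-slip = heave / cos(dip) = 2.79 / cos(38°) = 3.541 m
net slip = dip-slip / sin(rake) = 3.541 / sin(65.4°) = 3.894 m
rate = 3.894 m / 118 years = 0.0330 m/yr = 33 m/kyr

33 m/kyr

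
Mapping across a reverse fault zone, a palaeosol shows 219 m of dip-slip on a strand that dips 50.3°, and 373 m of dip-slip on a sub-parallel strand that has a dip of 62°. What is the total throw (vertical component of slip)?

throw_A = 219 × sin(50.3°) = 168.5 m
throw_B = 373 × sin(62°) = 329.3 m
total = 168.5 + 329.3 = 498 m

498 m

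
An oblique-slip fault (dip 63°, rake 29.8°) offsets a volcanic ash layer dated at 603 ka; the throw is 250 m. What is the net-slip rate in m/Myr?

dip-slip = throw / sin(dip) = 250 / sin(63°) = 280.6 m
net slip = dip-slip / sin(rake) = 280.6 / sin(29.8°) = 564.6 m
rate = 564.6 m / 603 ka = 0.000936 m/yr = 936 m/Myr

936 m/Myr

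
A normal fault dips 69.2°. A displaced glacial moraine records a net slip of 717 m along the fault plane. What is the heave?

255 m

heave = dip-slip × cos(dip) = 717 m × cos(69.2°) = 255 m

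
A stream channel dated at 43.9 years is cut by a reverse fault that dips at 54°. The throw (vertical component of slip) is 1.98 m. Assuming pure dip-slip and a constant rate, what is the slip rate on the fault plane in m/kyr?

55.7 m/kyr

dip-slip = throw / sin(dip) = 1.98 m / sin(54°) = 2.447 m
rate = 2.447 m / 43.9 years = 0.0557 m/yr = 55.7 m/kyr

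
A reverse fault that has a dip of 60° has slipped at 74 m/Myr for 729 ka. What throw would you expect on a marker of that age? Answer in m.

dip-slip = rate × time = 74 m/Myr × 729 ka = 53.95 m
throw = dip-slip × sin(dip) = 53.95 × sin(60°) = 46.7 m

46.7 m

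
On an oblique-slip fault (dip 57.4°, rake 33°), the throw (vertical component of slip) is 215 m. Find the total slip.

469 m

dip-slip = throw / sin(dip) = 215 / sin(57.4°) = 255.2 m
net slip = dip-slip / sin(rake) = 255.2 / sin(33°) = 469 m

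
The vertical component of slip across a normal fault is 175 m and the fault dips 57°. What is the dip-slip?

209 m

dip-slip = throw / sin(dip) = 175 / sin(57°) = 209 m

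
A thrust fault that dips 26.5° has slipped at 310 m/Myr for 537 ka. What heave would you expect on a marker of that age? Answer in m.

dip-slip = rate × time = 310 m/Myr × 537 ka = 166.5 m
heave = dip-slip × cos(dip) = 166.5 × cos(26.5°) = 149 m

149 m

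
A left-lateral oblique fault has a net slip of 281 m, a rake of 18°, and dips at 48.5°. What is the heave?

57.5 m

dip-slip = net slip × sin(rake) = 281 m × sin(18°) = 86.83 m
heave = dip-slip × cos(dip) = 86.83 × cos(48.5°) = 57.5 m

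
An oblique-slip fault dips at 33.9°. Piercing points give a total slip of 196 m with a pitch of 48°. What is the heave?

121 m

dip-slip = net slip × sin(rake) = 196 m × sin(48°) = 145.7 m
heave = dip-slip × cos(dip) = 145.7 × cos(33.9°) = 121 m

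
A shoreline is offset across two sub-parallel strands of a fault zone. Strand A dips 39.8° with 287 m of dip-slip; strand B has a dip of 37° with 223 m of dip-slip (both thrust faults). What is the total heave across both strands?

399 m

heave_A = 287 × cos(39.8°) = 220.5 m
heave_B = 223 × cos(37°) = 178.1 m
total = 220.5 + 178.1 = 399 m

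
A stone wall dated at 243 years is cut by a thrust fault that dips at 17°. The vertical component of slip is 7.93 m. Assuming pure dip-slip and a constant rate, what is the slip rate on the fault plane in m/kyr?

112 m/kyr

dip-slip = throw / sin(dip) = 7.93 m / sin(17°) = 27.12 m
rate = 27.12 m / 243 years = 0.112 m/yr = 112 m/kyr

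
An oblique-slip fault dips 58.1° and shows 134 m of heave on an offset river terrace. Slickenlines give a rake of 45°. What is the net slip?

359 m

dip-slip = heave / cos(dip) = 134 / cos(58.1°) = 253.6 m
net slip = dip-slip / sin(rake) = 253.6 / sin(45°) = 359 m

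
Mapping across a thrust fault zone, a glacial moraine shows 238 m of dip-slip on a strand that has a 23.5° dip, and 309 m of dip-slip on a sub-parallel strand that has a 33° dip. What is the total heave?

heave_A = 238 × cos(23.5°) = 218.3 m
heave_B = 309 × cos(33°) = 259.1 m
total = 218.3 + 259.1 = 477 m

477 m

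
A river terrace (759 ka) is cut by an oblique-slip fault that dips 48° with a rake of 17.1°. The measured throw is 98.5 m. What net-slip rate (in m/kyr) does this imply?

dip-slip = throw / sin(dip) = 98.5 / sin(48°) = 132.5 m
net slip = dip-slip / sin(rake) = 132.5 / sin(17.1°) = 450.8 m
rate = 450.8 m / 759 ka = 0.000594 m/yr = 0.594 m/kyr

0.594 m/kyr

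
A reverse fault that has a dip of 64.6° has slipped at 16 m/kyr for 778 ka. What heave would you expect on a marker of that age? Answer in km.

5.34 km

dip-slip = rate × time = 16 m/kyr × 778 ka = 12450 m
heave = dip-slip × cos(dip) = 12450 × cos(64.6°) = 5340 m = 5.34 km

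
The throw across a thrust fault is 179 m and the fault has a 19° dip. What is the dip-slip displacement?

dip-slip = throw / sin(dip) = 179 / sin(19°) = 550 m

550 m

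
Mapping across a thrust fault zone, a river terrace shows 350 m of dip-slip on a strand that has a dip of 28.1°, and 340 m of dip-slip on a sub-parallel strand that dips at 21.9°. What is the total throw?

throw_A = 350 × sin(28.1°) = 164.9 m
throw_B = 340 × sin(21.9°) = 126.8 m
total = 164.9 + 126.8 = 292 m

292 m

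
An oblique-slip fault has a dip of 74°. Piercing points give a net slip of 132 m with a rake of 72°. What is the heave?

dip-slip = net slip × sin(rake) = 132 m × sin(72°) = 125.5 m
heave = dip-slip × cos(dip) = 125.5 × cos(74°) = 34.6 m

34.6 m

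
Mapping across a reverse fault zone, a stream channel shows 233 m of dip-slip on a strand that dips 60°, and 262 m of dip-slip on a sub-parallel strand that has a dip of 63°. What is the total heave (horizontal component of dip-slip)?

heave_A = 233 × cos(60°) = 116.5 m
heave_B = 262 × cos(63°) = 118.9 m
total = 116.5 + 118.9 = 235 m

235 m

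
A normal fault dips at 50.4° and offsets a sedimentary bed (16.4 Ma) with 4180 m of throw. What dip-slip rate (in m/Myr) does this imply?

331 m/Myr

dip-slip = throw / sin(dip) = 4180 m / sin(50.4°) = 5425 m
rate = 5425 m / 16.4 Ma = 0.000331 m/yr = 331 m/Myr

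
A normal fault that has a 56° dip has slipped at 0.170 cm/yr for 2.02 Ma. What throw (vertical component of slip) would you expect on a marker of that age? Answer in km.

dip-slip = rate × time = 0.170 cm/yr × 2.02 Ma = 3434 m
throw = dip-slip × sin(dip) = 3434 × sin(56°) = 2850 m = 2.85 km

2.85 km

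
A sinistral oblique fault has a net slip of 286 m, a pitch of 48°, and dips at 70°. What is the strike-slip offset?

strike-slip = net slip × cos(rake) = 286 m × cos(48°) = 191 m

191 m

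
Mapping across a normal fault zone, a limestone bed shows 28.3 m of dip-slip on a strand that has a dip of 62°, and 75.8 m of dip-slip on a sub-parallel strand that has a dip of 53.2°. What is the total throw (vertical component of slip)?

85.7 m

throw_A = 28.3 × sin(62°) = 24.99 m
throw_B = 75.8 × sin(53.2°) = 60.70 m
total = 24.99 + 60.70 = 85.7 m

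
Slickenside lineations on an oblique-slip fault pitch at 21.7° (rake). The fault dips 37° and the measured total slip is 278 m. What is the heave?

82.1 m

dip-slip = net slip × sin(rake) = 278 m × sin(21.7°) = 102.8 m
heave = dip-slip × cos(dip) = 102.8 × cos(37°) = 82.1 m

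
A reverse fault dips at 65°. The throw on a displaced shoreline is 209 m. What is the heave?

97.5 m

heave = throw / tan(dip) = 209 / tan(65°) = 97.5 m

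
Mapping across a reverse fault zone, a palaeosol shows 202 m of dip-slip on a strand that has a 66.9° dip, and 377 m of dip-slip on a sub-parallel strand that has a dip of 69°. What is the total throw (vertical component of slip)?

538 m

throw_A = 202 × sin(66.9°) = 185.8 m
throw_B = 377 × sin(69°) = 352 m
total = 185.8 + 352 = 538 m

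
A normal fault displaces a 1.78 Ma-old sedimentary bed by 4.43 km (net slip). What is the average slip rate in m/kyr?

rate = 4.43 km / 1.78 Ma = 0.00249 m/yr = 2.49 m/kyr

2.49 m/kyr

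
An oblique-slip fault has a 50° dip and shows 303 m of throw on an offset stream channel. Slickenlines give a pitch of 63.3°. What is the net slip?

dip-slip = throw / sin(dip) = 303 / sin(50°) = 395.5 m
net slip = dip-slip / sin(rake) = 395.5 / sin(63.3°) = 443 m

443 m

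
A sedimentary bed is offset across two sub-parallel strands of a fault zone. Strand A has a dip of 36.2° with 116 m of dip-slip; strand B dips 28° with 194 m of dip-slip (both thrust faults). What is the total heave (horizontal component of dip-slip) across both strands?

heave_A = 116 × cos(36.2°) = 93.61 m
heave_B = 194 × cos(28°) = 171.3 m
total = 93.61 + 171.3 = 265 m

265 m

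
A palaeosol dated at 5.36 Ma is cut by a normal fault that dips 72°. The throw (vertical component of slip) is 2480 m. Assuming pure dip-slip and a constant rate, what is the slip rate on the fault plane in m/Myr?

486 m/Myr

dip-slip = throw / sin(dip) = 2480 m / sin(72°) = 2608 m
rate = 2608 m / 5.36 Ma = 0.000486 m/yr = 486 m/Myr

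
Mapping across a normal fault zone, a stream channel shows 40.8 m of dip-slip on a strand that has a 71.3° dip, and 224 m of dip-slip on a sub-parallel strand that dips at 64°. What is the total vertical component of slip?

throw_A = 40.8 × sin(71.3°) = 38.65 m
throw_B = 224 × sin(64°) = 201.3 m
total = 38.65 + 201.3 = 240 m

240 m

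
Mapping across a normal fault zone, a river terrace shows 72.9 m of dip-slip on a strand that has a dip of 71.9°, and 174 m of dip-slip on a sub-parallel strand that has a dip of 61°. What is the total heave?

heave_A = 72.9 × cos(71.9°) = 22.65 m
heave_B = 174 × cos(61°) = 84.36 m
total = 22.65 + 84.36 = 107 m

107 m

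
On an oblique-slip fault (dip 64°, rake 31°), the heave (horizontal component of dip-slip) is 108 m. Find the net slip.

478 m

dip-slip = heave / cos(dip) = 108 / cos(64°) = 246.4 m
net slip = dip-slip / sin(rake) = 246.4 / sin(31°) = 478 m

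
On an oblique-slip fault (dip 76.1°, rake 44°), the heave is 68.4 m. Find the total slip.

410 m

dip-slip = heave / cos(dip) = 68.4 / cos(76.1°) = 284.7 m
net slip = dip-slip / sin(rake) = 284.7 / sin(44°) = 410 m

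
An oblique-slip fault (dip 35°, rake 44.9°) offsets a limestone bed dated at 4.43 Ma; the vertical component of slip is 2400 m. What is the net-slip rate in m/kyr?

1.34 m/kyr

dip-slip = throw / sin(dip) = 2400 / sin(35°) = 4184 m
net slip = dip-slip / sin(rake) = 4184 / sin(44.9°) = 5928 m
rate = 5928 m / 4.43 Ma = 0.00134 m/yr = 1.34 m/kyr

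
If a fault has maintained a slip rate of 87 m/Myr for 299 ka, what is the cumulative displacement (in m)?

26 m

slip = rate × time = 87 m/Myr × 299 ka = 26 m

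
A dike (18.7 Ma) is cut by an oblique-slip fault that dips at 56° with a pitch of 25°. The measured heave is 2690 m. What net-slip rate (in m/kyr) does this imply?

0.609 m/kyr

dip-slip = heave / cos(dip) = 2690 / cos(56°) = 4811 m
net slip = dip-slip / sin(rake) = 4811 / sin(25°) = 11380 m
rate = 11380 m / 18.7 Ma = 0.000609 m/yr = 0.609 m/kyr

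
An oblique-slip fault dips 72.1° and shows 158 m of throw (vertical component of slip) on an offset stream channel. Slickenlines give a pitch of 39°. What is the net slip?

dip-slip = throw / sin(dip) = 158 / sin(72.1°) = 166 m
net slip = dip-slip / sin(rake) = 166 / sin(39°) = 264 m

264 m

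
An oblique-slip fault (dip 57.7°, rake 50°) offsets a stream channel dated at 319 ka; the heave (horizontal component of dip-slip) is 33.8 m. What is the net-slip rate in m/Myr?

259 m/Myr

dip-slip = heave / cos(dip) = 33.8 / cos(57.7°) = 63.25 m
net slip = dip-slip / sin(rake) = 63.25 / sin(50°) = 82.57 m
rate = 82.57 m / 319 ka = 0.000259 m/yr = 259 m/Myr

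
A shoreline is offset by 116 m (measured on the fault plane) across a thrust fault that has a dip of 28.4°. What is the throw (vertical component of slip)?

throw = dip-slip × sin(dip) = 116 m × sin(28.4°) = 55.2 m

55.2 m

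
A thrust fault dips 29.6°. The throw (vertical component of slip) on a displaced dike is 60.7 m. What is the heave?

107 m

heave = throw / tan(dip) = 60.7 / tan(29.6°) = 107 m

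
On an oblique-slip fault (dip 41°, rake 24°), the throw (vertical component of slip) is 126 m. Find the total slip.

472 m

dip-slip = throw / sin(dip) = 126 / sin(41°) = 192.1 m
net slip = dip-slip / sin(rake) = 192.1 / sin(24°) = 472 m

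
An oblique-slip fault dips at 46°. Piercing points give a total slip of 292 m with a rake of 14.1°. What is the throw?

51.2 m

dip-slip = net slip × sin(rake) = 292 m × sin(14.1°) = 71.14 m
throw = dip-slip × sin(dip) = 71.14 × sin(46°) = 51.2 m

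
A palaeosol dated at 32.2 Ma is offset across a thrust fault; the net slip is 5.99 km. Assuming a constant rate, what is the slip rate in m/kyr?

rate = 5.99 km / 32.2 Ma = 0.000186 m/yr = 0.186 m/kyr

0.186 m/kyr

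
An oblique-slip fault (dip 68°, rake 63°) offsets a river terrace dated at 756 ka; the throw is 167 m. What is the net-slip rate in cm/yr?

0.0267 cm/yr

dip-slip = throw / sin(dip) = 167 / sin(68°) = 180.1 m
net slip = dip-slip / sin(rake) = 180.1 / sin(63°) = 202.1 m
rate = 202.1 m / 756 ka = 0.000267 m/yr = 0.0267 cm/yr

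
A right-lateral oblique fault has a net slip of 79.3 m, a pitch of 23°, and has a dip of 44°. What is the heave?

dip-slip = net slip × sin(rake) = 79.3 m × sin(23°) = 30.98 m
heave = dip-slip × cos(dip) = 30.98 × cos(44°) = 22.3 m

22.3 m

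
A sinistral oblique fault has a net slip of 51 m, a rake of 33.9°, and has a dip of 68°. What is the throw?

dip-slip = net slip × sin(rake) = 51 m × sin(33.9°) = 28.45 m
throw = dip-slip × sin(dip) = 28.45 × sin(68°) = 26.4 m

26.4 m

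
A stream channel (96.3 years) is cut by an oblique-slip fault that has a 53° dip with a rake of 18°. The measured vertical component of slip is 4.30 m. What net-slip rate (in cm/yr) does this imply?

18.1 cm/yr

dip-slip = throw / sin(dip) = 4.30 / sin(53°) = 5.384 m
net slip = dip-slip / sin(rake) = 5.384 / sin(18°) = 17.42 m
rate = 17.42 m / 96.3 years = 0.181 m/yr = 18.1 cm/yr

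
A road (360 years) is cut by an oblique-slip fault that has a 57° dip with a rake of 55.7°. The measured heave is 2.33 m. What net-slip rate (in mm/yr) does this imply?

14.4 mm/yr

dip-slip = heave / cos(dip) = 2.33 / cos(57°) = 4.278 m
net slip = dip-slip / sin(rake) = 4.278 / sin(55.7°) = 5.179 m
rate = 5.179 m / 360 years = 0.0144 m/yr = 14.4 mm/yr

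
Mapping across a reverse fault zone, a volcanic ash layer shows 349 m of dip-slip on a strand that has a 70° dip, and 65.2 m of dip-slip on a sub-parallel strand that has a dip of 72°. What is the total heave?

heave_A = 349 × cos(70°) = 119.4 m
heave_B = 65.2 × cos(72°) = 20.15 m
total = 119.4 + 20.15 = 140 m

140 m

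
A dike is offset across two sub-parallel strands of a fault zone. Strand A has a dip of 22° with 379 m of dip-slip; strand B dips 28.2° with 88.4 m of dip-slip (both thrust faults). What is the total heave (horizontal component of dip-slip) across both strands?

heave_A = 379 × cos(22°) = 351.4 m
heave_B = 88.4 × cos(28.2°) = 77.91 m
total = 351.4 + 77.91 = 429 m

429 m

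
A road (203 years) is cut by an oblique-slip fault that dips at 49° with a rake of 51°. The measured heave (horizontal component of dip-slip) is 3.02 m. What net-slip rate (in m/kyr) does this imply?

dip-slip = heave / cos(dip) = 3.02 / cos(49°) = 4.603 m
net slip = dip-slip / sin(rake) = 4.603 / sin(51°) = 5.923 m
rate = 5.923 m / 203 years = 0.0292 m/yr = 29.2 m/kyr

29.2 m/kyr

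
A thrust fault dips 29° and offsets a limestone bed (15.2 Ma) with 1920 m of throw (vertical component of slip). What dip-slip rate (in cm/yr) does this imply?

0.0261 cm/yr

dip-slip = throw / sin(dip) = 1920 m / sin(29°) = 3960 m
rate = 3960 m / 15.2 Ma = 0.000261 m/yr = 0.0261 cm/yr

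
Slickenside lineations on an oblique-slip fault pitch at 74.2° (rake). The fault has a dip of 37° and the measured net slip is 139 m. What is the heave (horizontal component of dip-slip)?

dip-slip = net slip × sin(rake) = 139 m × sin(74.2°) = 133.7 m
heave = dip-slip × cos(dip) = 133.7 × cos(37°) = 107 m

107 m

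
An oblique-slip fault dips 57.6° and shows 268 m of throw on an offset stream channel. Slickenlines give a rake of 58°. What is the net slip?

374 m

dip-slip = throw / sin(dip) = 268 / sin(57.6°) = 317.4 m
net slip = dip-slip / sin(rake) = 317.4 / sin(58°) = 374 m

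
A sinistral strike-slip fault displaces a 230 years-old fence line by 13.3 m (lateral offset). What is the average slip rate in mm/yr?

57.8 mm/yr

rate = 13.3 m / 230 years = 0.0578 m/yr = 57.8 mm/yr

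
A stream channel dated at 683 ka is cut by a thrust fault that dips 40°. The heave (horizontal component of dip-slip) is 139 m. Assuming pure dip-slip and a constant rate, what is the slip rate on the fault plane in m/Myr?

266 m/Myr

dip-slip = heave / cos(dip) = 139 m / cos(40°) = 181.5 m
rate = 181.5 m / 683 ka = 0.000266 m/yr = 266 m/Myr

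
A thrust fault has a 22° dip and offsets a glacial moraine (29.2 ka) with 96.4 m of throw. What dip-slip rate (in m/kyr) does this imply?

dip-slip = throw / sin(dip) = 96.4 m / sin(22°) = 257.3 m
rate = 257.3 m / 29.2 ka = 0.00881 m/yr = 8.81 m/kyr

8.81 m/kyr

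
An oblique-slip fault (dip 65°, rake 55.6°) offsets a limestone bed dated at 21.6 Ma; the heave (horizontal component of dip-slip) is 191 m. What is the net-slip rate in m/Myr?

dip-slip = heave / cos(dip) = 191 / cos(65°) = 451.9 m
net slip = dip-slip / sin(rake) = 451.9 / sin(55.6°) = 547.7 m
rate = 547.7 m / 21.6 Ma = 0.0000254 m/yr = 25.4 m/Myr

25.4 m/Myr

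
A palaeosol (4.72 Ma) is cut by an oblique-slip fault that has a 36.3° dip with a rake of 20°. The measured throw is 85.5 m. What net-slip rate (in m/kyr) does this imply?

0.0895 m/kyr

dip-slip = throw / sin(dip) = 85.5 / sin(36.3°) = 144.4 m
net slip = dip-slip / sin(rake) = 144.4 / sin(20°) = 422.3 m
rate = 422.3 m / 4.72 Ma = 0.0000895 m/yr = 0.0895 m/kyr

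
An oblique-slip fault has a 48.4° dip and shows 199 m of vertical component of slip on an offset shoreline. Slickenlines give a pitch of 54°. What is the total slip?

329 m

dip-slip = throw / sin(dip) = 199 / sin(48.4°) = 266.1 m
net slip = dip-slip / sin(rake) = 266.1 / sin(54°) = 329 m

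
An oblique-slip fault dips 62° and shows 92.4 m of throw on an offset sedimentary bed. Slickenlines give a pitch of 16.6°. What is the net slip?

dip-slip = throw / sin(dip) = 92.4 / sin(62°) = 104.6 m
net slip = dip-slip / sin(rake) = 104.6 / sin(16.6°) = 366 m

366 m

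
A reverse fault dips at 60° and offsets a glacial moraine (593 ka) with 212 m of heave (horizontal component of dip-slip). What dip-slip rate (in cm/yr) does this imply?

0.0715 cm/yr

dip-slip = heave / cos(dip) = 212 m / cos(60°) = 424 m
rate = 424 m / 593 ka = 0.000715 m/yr = 0.0715 cm/yr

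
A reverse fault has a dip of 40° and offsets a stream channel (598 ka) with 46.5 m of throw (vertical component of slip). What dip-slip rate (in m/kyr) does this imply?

0.121 m/kyr

dip-slip = throw / sin(dip) = 46.5 m / sin(40°) = 72.34 m
rate = 72.34 m / 598 ka = 0.000121 m/yr = 0.121 m/kyr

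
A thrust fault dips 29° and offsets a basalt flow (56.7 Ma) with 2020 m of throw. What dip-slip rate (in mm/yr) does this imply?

dip-slip = throw / sin(dip) = 2020 m / sin(29°) = 4167 m
rate = 4167 m / 56.7 Ma = 0.0000735 m/yr = 0.0735 mm/yr

0.0735 mm/yr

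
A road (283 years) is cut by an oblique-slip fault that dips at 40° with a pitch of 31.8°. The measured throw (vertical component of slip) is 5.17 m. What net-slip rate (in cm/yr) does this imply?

5.39 cm/yr

dip-slip = throw / sin(dip) = 5.17 / sin(40°) = 8.043 m
net slip = dip-slip / sin(rake) = 8.043 / sin(31.8°) = 15.26 m
rate = 15.26 m / 283 years = 0.0539 m/yr = 5.39 cm/yr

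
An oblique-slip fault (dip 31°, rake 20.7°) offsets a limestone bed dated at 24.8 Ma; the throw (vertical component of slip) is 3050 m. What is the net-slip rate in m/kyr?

0.676 m/kyr

dip-slip = throw / sin(dip) = 3050 / sin(31°) = 5922 m
net slip = dip-slip / sin(rake) = 5922 / sin(20.7°) = 16750 m
rate = 16750 m / 24.8 Ma = 0.000676 m/yr = 0.676 m/kyr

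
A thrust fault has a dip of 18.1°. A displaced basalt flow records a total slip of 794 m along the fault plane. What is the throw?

throw = dip-slip × sin(dip) = 794 m × sin(18.1°) = 247 m

247 m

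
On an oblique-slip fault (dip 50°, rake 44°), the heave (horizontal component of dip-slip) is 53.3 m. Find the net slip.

dip-slip = heave / cos(dip) = 53.3 / cos(50°) = 82.92 m
net slip = dip-slip / sin(rake) = 82.92 / sin(44°) = 119 m

119 m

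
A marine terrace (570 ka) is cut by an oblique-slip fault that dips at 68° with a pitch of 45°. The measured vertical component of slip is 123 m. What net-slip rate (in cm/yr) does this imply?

0.0329 cm/yr

dip-slip = throw / sin(dip) = 123 / sin(68°) = 132.7 m
net slip = dip-slip / sin(rake) = 132.7 / sin(45°) = 187.6 m
rate = 187.6 m / 570 ka = 0.000329 m/yr = 0.0329 cm/yr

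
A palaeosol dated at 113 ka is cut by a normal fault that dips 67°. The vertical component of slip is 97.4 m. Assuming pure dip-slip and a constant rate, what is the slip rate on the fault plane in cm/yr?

dip-slip = throw / sin(dip) = 97.4 m / sin(67°) = 105.8 m
rate = 105.8 m / 113 ka = 0.000936 m/yr = 0.0936 cm/yr

0.0936 cm/yr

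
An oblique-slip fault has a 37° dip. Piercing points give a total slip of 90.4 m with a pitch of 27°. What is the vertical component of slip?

dip-slip = net slip × sin(rake) = 90.4 m × sin(27°) = 41.04 m
throw = dip-slip × sin(dip) = 41.04 × sin(37°) = 24.7 m

24.7 m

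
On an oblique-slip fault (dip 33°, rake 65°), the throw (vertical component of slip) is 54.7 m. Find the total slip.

111 m

dip-slip = throw / sin(dip) = 54.7 / sin(33°) = 100.4 m
net slip = dip-slip / sin(rake) = 100.4 / sin(65°) = 111 m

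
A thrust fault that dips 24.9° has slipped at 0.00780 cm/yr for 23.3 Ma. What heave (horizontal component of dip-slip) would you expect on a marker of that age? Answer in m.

1650 m

dip-slip = rate × time = 0.00780 cm/yr × 23.3 Ma = 1817 m
heave = dip-slip × cos(dip) = 1817 × cos(24.9°) = 1650 m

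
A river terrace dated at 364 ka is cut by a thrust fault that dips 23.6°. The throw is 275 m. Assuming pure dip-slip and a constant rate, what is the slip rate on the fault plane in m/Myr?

dip-slip = throw / sin(dip) = 275 m / sin(23.6°) = 686.9 m
rate = 686.9 m / 364 ka = 0.00189 m/yr = 1890 m/Myr

1890 m/Myr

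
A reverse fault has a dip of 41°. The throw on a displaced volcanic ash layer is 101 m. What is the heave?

116 m

heave = throw / tan(dip) = 101 / tan(41°) = 116 m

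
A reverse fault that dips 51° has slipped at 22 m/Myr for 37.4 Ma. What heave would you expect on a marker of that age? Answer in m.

518 m

dip-slip = rate × time = 22 m/Myr × 37.4 Ma = 822.8 m
heave = dip-slip × cos(dip) = 822.8 × cos(51°) = 518 m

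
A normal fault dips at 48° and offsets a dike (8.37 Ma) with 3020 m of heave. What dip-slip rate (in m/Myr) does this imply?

dip-slip = heave / cos(dip) = 3020 m / cos(48°) = 4513 m
rate = 4513 m / 8.37 Ma = 0.000539 m/yr = 539 m/Myr

539 m/Myr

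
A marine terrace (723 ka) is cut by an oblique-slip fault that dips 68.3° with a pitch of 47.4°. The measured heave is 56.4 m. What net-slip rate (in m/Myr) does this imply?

dip-slip = heave / cos(dip) = 56.4 / cos(68.3°) = 152.5 m
net slip = dip-slip / sin(rake) = 152.5 / sin(47.4°) = 207.2 m
rate = 207.2 m / 723 ka = 0.000287 m/yr = 287 m/Myr

287 m/Myr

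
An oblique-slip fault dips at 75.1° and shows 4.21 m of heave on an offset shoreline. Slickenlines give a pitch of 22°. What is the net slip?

43.7 m

dip-slip = heave / cos(dip) = 4.21 / cos(75.1°) = 16.37 m
net slip = dip-slip / sin(rake) = 16.37 / sin(22°) = 43.7 m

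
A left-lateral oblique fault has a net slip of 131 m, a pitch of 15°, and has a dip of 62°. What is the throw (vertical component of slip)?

dip-slip = net slip × sin(rake) = 131 m × sin(15°) = 33.91 m
throw = dip-slip × sin(dip) = 33.91 × sin(62°) = 29.9 m

29.9 m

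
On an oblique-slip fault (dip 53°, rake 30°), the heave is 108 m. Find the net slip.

359 m

dip-slip = heave / cos(dip) = 108 / cos(53°) = 179.5 m
net slip = dip-slip / sin(rake) = 179.5 / sin(30°) = 359 m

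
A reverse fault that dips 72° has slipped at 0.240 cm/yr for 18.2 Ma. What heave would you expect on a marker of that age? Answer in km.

dip-slip = rate × time = 0.240 cm/yr × 18.2 Ma = 43680 m
heave = dip-slip × cos(dip) = 43680 × cos(72°) = 13500 m = 13.5 km

13.5 km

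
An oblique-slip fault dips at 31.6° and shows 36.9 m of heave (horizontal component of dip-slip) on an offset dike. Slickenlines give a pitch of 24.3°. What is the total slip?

dip-slip = heave / cos(dip) = 36.9 / cos(31.6°) = 43.32 m
net slip = dip-slip / sin(rake) = 43.32 / sin(24.3°) = 105 m

105 m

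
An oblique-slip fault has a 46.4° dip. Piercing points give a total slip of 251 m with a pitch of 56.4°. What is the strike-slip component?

139 m

strike-slip = net slip × cos(rake) = 251 m × cos(56.4°) = 139 m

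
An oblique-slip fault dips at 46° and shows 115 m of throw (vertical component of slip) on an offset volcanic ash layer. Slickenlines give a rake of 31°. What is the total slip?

310 m

dip-slip = throw / sin(dip) = 115 / sin(46°) = 159.9 m
net slip = dip-slip / sin(rake) = 159.9 / sin(31°) = 310 m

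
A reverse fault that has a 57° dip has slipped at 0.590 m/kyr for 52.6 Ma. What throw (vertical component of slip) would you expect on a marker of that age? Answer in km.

26 km

dip-slip = rate × time = 0.590 m/kyr × 52.6 Ma = 31030 m
throw = dip-slip × sin(dip) = 31030 × sin(57°) = 26000 m = 26 km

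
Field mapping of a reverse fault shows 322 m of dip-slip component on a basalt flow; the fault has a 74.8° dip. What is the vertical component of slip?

throw = dip-slip × sin(dip) = 322 m × sin(74.8°) = 311 m

311 m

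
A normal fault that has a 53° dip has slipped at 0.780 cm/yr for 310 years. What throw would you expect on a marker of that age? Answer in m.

dip-slip = rate × time = 0.780 cm/yr × 310 years = 2.418 m
throw = dip-slip × sin(dip) = 2.418 × sin(53°) = 1.93 m

1.93 m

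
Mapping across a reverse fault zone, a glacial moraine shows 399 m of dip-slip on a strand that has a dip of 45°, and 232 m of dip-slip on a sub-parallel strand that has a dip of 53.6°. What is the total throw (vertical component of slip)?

469 m

throw_A = 399 × sin(45°) = 282.1 m
throw_B = 232 × sin(53.6°) = 186.7 m
total = 282.1 + 186.7 = 469 m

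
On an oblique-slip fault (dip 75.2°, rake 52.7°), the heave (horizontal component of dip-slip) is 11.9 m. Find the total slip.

58.6 m

dip-slip = heave / cos(dip) = 11.9 / cos(75.2°) = 46.59 m
net slip = dip-slip / sin(rake) = 46.59 / sin(52.7°) = 58.6 m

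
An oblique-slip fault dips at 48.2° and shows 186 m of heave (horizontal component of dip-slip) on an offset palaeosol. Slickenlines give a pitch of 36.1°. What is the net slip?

dip-slip = heave / cos(dip) = 186 / cos(48.2°) = 279.1 m
net slip = dip-slip / sin(rake) = 279.1 / sin(36.1°) = 474 m

474 m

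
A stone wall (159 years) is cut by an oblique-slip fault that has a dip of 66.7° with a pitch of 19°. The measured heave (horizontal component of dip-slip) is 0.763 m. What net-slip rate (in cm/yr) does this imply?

3.73 cm/yr

dip-slip = heave / cos(dip) = 0.763 / cos(66.7°) = 1.929 m
net slip = dip-slip / sin(rake) = 1.929 / sin(19°) = 5.925 m
rate = 5.925 m / 159 years = 0.0373 m/yr = 3.73 cm/yr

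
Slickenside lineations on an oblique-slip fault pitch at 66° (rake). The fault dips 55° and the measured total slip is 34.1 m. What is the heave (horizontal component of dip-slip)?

dip-slip = net slip × sin(rake) = 34.1 m × sin(66°) = 31.15 m
heave = dip-slip × cos(dip) = 31.15 × cos(55°) = 17.9 m

17.9 m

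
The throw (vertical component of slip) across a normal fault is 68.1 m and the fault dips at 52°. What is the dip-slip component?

86.4 m

dip-slip = throw / sin(dip) = 68.1 / sin(52°) = 86.4 m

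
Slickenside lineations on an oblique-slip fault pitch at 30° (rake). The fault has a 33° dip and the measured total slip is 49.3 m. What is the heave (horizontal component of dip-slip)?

dip-slip = net slip × sin(rake) = 49.3 m × sin(30°) = 24.65 m
heave = dip-slip × cos(dip) = 24.65 × cos(33°) = 20.7 m

20.7 m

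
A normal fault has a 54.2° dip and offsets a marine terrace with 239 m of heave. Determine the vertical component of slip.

331 m

throw = heave × tan(dip) = 239 × tan(54.2°) = 331 m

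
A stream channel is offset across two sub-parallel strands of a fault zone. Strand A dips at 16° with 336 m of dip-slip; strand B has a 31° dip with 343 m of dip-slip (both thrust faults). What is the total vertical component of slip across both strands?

269 m

throw_A = 336 × sin(16°) = 92.61 m
throw_B = 343 × sin(31°) = 176.7 m
total = 92.61 + 176.7 = 269 m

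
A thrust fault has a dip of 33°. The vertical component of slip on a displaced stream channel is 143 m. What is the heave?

heave = throw / tan(dip) = 143 / tan(33°) = 220 m

220 m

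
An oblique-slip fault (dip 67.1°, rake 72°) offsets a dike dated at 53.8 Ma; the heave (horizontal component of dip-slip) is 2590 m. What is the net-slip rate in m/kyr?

0.130 m/kyr

dip-slip = heave / cos(dip) = 2590 / cos(67.1°) = 6656 m
net slip = dip-slip / sin(rake) = 6656 / sin(72°) = 6999 m
rate = 6999 m / 53.8 Ma = 0.000130 m/yr = 0.130 m/kyr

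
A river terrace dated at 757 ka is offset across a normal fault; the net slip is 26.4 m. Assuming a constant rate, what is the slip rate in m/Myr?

rate = 26.4 m / 757 ka = 0.0000349 m/yr = 34.9 m/Myr

34.9 m/Myr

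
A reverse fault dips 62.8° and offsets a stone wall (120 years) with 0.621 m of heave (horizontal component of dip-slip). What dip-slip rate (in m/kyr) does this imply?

11.3 m/kyr

dip-slip = heave / cos(dip) = 0.621 m / cos(62.8°) = 1.359 m
rate = 1.359 m / 120 years = 0.0113 m/yr = 11.3 m/kyr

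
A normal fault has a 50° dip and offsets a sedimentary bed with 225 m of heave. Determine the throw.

268 m

throw = heave × tan(dip) = 225 × tan(50°) = 268 m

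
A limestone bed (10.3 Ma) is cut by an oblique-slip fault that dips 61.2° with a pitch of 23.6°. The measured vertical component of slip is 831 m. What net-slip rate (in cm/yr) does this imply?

0.0230 cm/yr

dip-slip = throw / sin(dip) = 831 / sin(61.2°) = 948.3 m
net slip = dip-slip / sin(rake) = 948.3 / sin(23.6°) = 2369 m
rate = 2369 m / 10.3 Ma = 0.000230 m/yr = 0.0230 cm/yr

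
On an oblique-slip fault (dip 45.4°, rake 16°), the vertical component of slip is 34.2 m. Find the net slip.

174 m

dip-slip = throw / sin(dip) = 34.2 / sin(45.4°) = 48.03 m
net slip = dip-slip / sin(rake) = 48.03 / sin(16°) = 174 m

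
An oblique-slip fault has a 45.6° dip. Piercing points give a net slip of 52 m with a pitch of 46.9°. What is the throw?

27.1 m

dip-slip = net slip × sin(rake) = 52 m × sin(46.9°) = 37.97 m
throw = dip-slip × sin(dip) = 37.97 × sin(45.6°) = 27.1 m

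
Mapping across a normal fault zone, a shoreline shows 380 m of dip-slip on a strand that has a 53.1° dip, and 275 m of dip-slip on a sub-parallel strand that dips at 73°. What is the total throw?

throw_A = 380 × sin(53.1°) = 303.9 m
throw_B = 275 × sin(73°) = 263 m
total = 303.9 + 263 = 567 m

567 m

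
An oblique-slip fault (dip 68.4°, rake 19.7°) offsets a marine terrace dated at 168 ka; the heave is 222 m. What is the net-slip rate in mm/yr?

10.6 mm/yr

dip-slip = heave / cos(dip) = 222 / cos(68.4°) = 603.1 m
net slip = dip-slip / sin(rake) = 603.1 / sin(19.7°) = 1789 m
rate = 1789 m / 168 ka = 0.0106 m/yr = 10.6 mm/yr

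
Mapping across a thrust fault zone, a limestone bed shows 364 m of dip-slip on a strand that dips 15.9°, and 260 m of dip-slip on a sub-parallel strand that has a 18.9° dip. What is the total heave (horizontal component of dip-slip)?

596 m

heave_A = 364 × cos(15.9°) = 350.1 m
heave_B = 260 × cos(18.9°) = 246 m
total = 350.1 + 246 = 596 m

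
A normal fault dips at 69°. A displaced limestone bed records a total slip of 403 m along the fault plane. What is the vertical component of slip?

throw = dip-slip × sin(dip) = 403 m × sin(69°) = 376 m

376 m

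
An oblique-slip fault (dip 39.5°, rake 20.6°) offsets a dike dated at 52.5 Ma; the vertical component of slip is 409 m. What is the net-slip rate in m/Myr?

dip-slip = throw / sin(dip) = 409 / sin(39.5°) = 643 m
net slip = dip-slip / sin(rake) = 643 / sin(20.6°) = 1828 m
rate = 1828 m / 52.5 Ma = 0.0000348 m/yr = 34.8 m/Myr

34.8 m/Myr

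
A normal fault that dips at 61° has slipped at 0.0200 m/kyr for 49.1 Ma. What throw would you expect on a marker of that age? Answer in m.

859 m

dip-slip = rate × time = 0.0200 m/kyr × 49.1 Ma = 982 m
throw = dip-slip × sin(dip) = 982 × sin(61°) = 859 m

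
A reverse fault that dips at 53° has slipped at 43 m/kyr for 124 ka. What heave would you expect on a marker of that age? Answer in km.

dip-slip = rate × time = 43 m/kyr × 124 ka = 5332 m
heave = dip-slip × cos(dip) = 5332 × cos(53°) = 3210 m = 3.21 km

3.21 km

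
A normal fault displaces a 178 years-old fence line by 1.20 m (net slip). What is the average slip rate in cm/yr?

0.674 cm/yr

rate = 1.20 m / 178 years = 0.00674 m/yr = 0.674 cm/yr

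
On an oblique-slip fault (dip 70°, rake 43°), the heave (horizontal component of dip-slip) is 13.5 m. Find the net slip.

57.9 m

dip-slip = heave / cos(dip) = 13.5 / cos(70°) = 39.47 m
net slip = dip-slip / sin(rake) = 39.47 / sin(43°) = 57.9 m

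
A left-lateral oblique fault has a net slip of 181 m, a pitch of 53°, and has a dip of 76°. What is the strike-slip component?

strike-slip = net slip × cos(rake) = 181 m × cos(53°) = 109 m

109 m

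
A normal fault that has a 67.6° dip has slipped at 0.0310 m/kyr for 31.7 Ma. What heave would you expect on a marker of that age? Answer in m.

dip-slip = rate × time = 0.0310 m/kyr × 31.7 Ma = 982.7 m
heave = dip-slip × cos(dip) = 982.7 × cos(67.6°) = 374 m

374 m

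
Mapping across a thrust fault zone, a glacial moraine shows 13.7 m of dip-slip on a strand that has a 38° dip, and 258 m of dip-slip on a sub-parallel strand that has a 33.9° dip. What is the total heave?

225 m

heave_A = 13.7 × cos(38°) = 10.80 m
heave_B = 258 × cos(33.9°) = 214.1 m
total = 10.80 + 214.1 = 225 m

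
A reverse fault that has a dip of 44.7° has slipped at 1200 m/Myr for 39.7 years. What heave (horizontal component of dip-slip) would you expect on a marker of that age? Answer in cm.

3.39 cm

dip-slip = rate × time = 1200 m/Myr × 39.7 years = 0.04764 m
heave = dip-slip × cos(dip) = 0.04764 × cos(44.7°) = 0.0339 m = 3.39 cm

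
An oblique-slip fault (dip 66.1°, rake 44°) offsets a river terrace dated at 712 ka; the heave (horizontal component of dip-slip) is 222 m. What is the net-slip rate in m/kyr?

1.11 m/kyr

dip-slip = heave / cos(dip) = 222 / cos(66.1°) = 548 m
net slip = dip-slip / sin(rake) = 548 / sin(44°) = 788.8 m
rate = 788.8 m / 712 ka = 0.00111 m/yr = 1.11 m/kyr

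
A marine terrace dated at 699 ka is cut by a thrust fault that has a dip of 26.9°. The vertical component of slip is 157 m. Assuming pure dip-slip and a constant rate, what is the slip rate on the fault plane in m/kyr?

dip-slip = throw / sin(dip) = 157 m / sin(26.9°) = 347 m
rate = 347 m / 699 ka = 0.000496 m/yr = 0.496 m/kyr

0.496 m/kyr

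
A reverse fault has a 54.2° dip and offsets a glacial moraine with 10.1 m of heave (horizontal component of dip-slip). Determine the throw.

14 m

throw = heave × tan(dip) = 10.1 × tan(54.2°) = 14 m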